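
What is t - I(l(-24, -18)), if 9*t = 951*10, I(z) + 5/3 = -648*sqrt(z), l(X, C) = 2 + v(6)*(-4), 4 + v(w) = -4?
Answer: 3175/3 + 648*sqrt(34) ≈ 4836.8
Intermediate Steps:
v(w) = -8 (v(w) = -4 - 4 = -8)
l(X, C) = 34 (l(X, C) = 2 - 8*(-4) = 2 + 32 = 34)
I(z) = -5/3 - 648*sqrt(z)
t = 3170/3 (t = (951*10)/9 = (1/9)*9510 = 3170/3 ≈ 1056.7)
t - I(l(-24, -18)) = 3170/3 - (-5/3 - 648*sqrt(34)) = 3170/3 + (5/3 + 648*sqrt(34)) = 3175/3 + 648*sqrt(34)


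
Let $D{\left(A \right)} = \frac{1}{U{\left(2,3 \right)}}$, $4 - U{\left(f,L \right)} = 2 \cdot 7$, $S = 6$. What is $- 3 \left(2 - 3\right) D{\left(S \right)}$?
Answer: $- \frac{3}{10} \approx -0.3$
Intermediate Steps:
$U{\left(f,L \right)} = -10$ ($U{\left(f,L \right)} = 4 - 2 \cdot 7 = 4 - 14 = -10$)
$D{\left(A \right)} = - \frac{1}{10}$ ($D{\left(A \right)} = \frac{1}{-10} = - \frac{1}{10}$)
$- 3 \left(2 - 3\right) D{\left(S \right)} = - 3 \left(2 - 3\right) \left(- \frac{1}{10}\right) = \left(-3\right) \left(-1\right) \left(- \frac{1}{10}\right) = 3 \left(- \frac{1}{10}\right) = - \frac{3}{10}$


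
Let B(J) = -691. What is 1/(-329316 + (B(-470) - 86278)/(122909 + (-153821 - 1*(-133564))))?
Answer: -102652/33805033001 ≈ -3.0366e-6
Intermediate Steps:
1/(-329316 + (B(-470) - 86278)/(122909 + (-153821 - 1*(-133564)))) = 1/(-329316 + (-691 - 86278)/(122909 + (-153821 - 1*(-133564)))) = 1/(-329316 - 86969/(122909 + (-153821 + 133564))) = 1/(-329316 - 86969/(122909 - 20257)) = 1/(-329316 - 86969/102652) = 1/(-33805033001/102652) = -102652/33805033001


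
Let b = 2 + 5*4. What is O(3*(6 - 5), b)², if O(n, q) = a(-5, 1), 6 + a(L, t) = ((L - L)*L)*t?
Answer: 36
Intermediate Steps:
a(L, t) = -6 (a(L, t) = -6 + ((L - L)*L)*t = -6 + (0*L)*t = -6 + 0*t = -6 + 0 = -6)
b = 22 (b = 2 + 20 = 22)
O(n, q) = -6
O(3*(6 - 5), b)² = (-6)² = 36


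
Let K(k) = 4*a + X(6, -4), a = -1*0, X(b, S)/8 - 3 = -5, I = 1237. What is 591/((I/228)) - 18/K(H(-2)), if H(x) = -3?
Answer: 1089117/9896 ≈ 110.06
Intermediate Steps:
X(b, S) = -16 (X(b, S) = 24 + 8*(-5) = 24 - 40 = -16)
a = 0
K(k) = -16 (K(k) = 4*0 - 16 = 0 - 16 = -16)
591/((I/228)) - 18/K(H(-2)) = 591/((1237/228)) - 18/(-16) = 591/((1237*(1/228))) - 18*(-1/16) = 591/(1237/228) + 9/8 = 591*(228/1237) + 9/8 = 134748/1237 + 9/8 = 1089117/9896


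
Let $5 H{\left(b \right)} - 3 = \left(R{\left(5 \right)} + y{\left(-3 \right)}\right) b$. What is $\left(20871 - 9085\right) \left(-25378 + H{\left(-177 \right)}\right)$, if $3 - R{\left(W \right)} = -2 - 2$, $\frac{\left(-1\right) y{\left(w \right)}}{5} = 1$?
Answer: $- \frac{1499662426}{5} \approx -2.9993 \cdot 10^{8}$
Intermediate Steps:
$y{\left(w \right)} = -5$ ($y{\left(w \right)} = \left(-5\right) 1 = -5$)
$R{\left(W \right)} = 7$ ($R{\left(W \right)} = 3 - \left(-2 - 2\right) = 3 - -4 = 3 + 4 = 7$)
$H{\left(b \right)} = \frac{3}{5} + \frac{2 b}{5}$ ($H{\left(b \right)} = \frac{3}{5} + \frac{\left(7 - 5\right) b}{5} = \frac{3}{5} + \frac{2 b}{5}$)
$\left(20871 - 9085\right) \left(-25378 + H{\left(-177 \right)}\right) = \left(20871 - 9085\right) \left(-25378 + \left(\frac{3}{5} + \frac{2}{5} \left(-177\right)\right)\right) = 11786 \left(-25378 + \left(\frac{3}{5} - \frac{354}{5}\right)\right) = 11786 \left(-25378 - \frac{351}{5}\right) = 11786 \left(- \frac{127241}{5}\right) = - \frac{1499662426}{5}$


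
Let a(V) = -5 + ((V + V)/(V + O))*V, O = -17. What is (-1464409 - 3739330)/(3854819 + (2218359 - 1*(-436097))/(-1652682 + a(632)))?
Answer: -5284936358473523/3914966640982643 ≈ -1.3499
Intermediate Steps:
a(V) = -5 + 2*V**2/(-17 + V) (a(V) = -5 + ((V + V)/(V - 17))*V = -5 + ((2*V)/(-17 + V))*V = -5 + (2*V/(-17 + V))*V = -5 + 2*V**2/(-17 + V))
(-1464409 - 3739330)/(3854819 + (2218359 - 1*(-436097))/(-1652682 + a(632))) = (-1464409 - 3739330)/(3854819 + (2218359 - 1*(-436097))/(-1652682 + (85 - 5*632 + 2*632**2)/(-17 + 632))) = -5203739/(3854819 + (2218359 + 436097)/(-1652682 + (85 - 3160 + 2*399424)/615)) = -5203739/(3854819 + 2654456/(-1652682 + (85 - 3160 + 798848)/615)) = -5203739/(3854819 + 2654456/(-1652682 + (1/615)*795773)) = -5203739/(3854819 + 2654456/(-1652682 + 795773/615)) = -5203739/(3854819 + 2654456/(-1015603657/615)) = -5203739/(3854819 + 2654456*(-615/1015603657)) = -5203739/(3854819 - 1632490440/1015603657) = -5203739/3914966640982643/1015603657 = -5203739*1015603657/3914966640982643 = -5284936358473523/3914966640982643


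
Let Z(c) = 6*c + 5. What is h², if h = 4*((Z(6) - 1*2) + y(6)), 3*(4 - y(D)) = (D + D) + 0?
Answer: 24336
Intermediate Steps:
y(D) = 4 - 2*D/3 (y(D) = 4 - ((D + D) + 0)/3 = 4 - (2*D + 0)/3 = 4 - 2*D/3)
Z(c) = 5 + 6*c
h = 156 (h = 4*(((5 + 6*6) - 1*2) + (4 - ⅔*6)) = 4*(((5 + 36) - 2) + (4 - 4)) = 4*((41 - 2) + 0) = 4*(39 + 0) = 4*39 = 156)
h² = 156² = 24336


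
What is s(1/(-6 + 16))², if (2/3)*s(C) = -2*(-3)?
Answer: 81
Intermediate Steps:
s(C) = 9 (s(C) = 3*(-2*(-3))/2 = (3/2)*6 = 9)
s(1/(-6 + 16))² = 9² = 81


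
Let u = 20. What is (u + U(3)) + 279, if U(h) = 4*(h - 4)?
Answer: 295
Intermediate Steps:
U(h) = -16 + 4*h (U(h) = 4*(-4 + h) = -16 + 4*h)
(u + U(3)) + 279 = (20 + (-16 + 4*3)) + 279 = (20 + (-16 + 12)) + 279 = (20 - 4) + 279 = 16 + 279 = 295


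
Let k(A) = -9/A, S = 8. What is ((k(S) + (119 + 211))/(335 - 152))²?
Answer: 769129/238144 ≈ 3.2297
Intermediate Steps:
((k(S) + (119 + 211))/(335 - 152))² = ((-9/8 + (119 + 211))/(335 - 152))² = ((-9*⅛ + 330)/183)² = ((-9/8 + 330)*(1/183))² = ((2631/8)*(1/183))² = (877/488)² = 769129/238144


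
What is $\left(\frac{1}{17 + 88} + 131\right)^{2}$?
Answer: $\frac{189227536}{11025} \approx 17164.0$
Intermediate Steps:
$\left(\frac{1}{17 + 88} + 131\right)^{2} = \left(\frac{1}{105} + 131\right)^{2} = \left(\frac{13756}{105}\right)^{2} = \frac{189227536}{11025}$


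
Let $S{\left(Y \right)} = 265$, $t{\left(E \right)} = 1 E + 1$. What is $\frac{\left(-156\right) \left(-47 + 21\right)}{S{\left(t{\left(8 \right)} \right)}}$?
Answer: $\frac{4056}{265} \approx 15.306$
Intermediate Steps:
$t{\left(E \right)} = 1 + E$ ($t{\left(E \right)} = E + 1 = 1 + E$)
$\frac{\left(-156\right) \left(-47 + 21\right)}{S{\left(t{\left(8 \right)} \right)}} = \frac{\left(-156\right) \left(-47 + 21\right)}{265} = \left(-156\right) \left(-26\right) \frac{1}{265} = 4056 \cdot \frac{1}{265} = \frac{4056}{265}$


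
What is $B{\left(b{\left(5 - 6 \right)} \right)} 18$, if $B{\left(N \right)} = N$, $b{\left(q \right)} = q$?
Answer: $-18$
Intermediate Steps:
$B{\left(b{\left(5 - 6 \right)} \right)} 18 = \left(5 - 6\right) 18 = \left(-1\right) 18 = -18$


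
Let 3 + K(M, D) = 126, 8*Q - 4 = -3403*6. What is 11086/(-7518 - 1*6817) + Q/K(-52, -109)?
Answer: -151771657/7052820 ≈ -21.519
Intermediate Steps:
Q = -10207/4 (Q = ½ + (-3403*6)/8 = ½ + (⅛)*(-20418) = ½ - 10209/4 = -10207/4 ≈ -2551.8)
K(M, D) = 123 (K(M, D) = -3 + 126 = 123)
11086/(-7518 - 1*6817) + Q/K(-52, -109) = 11086/(-7518 - 1*6817) - 10207/4/123 = 11086/(-7518 - 6817) - 10207/4*1/123 = 11086/(-14335) - 10207/492 = 11086*(-1/14335) - 10207/492 = -11086/14335 - 10207/492 = -151771657/7052820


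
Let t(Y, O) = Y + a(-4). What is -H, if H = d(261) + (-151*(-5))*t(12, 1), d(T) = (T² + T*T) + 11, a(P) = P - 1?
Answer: -141538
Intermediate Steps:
a(P) = -1 + P
d(T) = 11 + 2*T² (d(T) = (T² + T²) + 11 = 2*T² + 11 = 11 + 2*T²)
t(Y, O) = -5 + Y (t(Y, O) = Y + (-1 - 4) = Y - 5 = -5 + Y)
H = 141538 (H = (11 + 2*261²) + (-151*(-5))*(-5 + 12) = (11 + 2*68121) + 755*7 = (11 + 136242) + 5285 = 136253 + 5285 = 141538)
-H = -1*141538 = -141538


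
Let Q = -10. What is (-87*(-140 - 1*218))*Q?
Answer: -311460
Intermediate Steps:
(-87*(-140 - 1*218))*Q = -87*(-140 - 1*218)*(-10) = -87*(-140 - 218)*(-10) = -87*(-358)*(-10) = 31146*(-10) = -311460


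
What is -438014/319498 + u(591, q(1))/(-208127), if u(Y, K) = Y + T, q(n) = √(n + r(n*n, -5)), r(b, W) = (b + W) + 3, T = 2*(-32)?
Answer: -45665457612/33248080123 ≈ -1.3735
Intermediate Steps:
T = -64
r(b, W) = 3 + W + b (r(b, W) = (W + b) + 3 = 3 + W + b)
q(n) = √(-2 + n + n²) (q(n) = √(n + (3 - 5 + n*n)) = √(n + (3 - 5 + n²)) = √(n + (-2 + n²)) = √(-2 + n + n²))
u(Y, K) = -64 + Y (u(Y, K) = Y - 64 = -64 + Y)
-438014/319498 + u(591, q(1))/(-208127) = -438014/319498 + (-64 + 591)/(-208127) = -438014*1/319498 + 527*(-1/208127) = -219007/159749 - 527/208127 = -45665457612/33248080123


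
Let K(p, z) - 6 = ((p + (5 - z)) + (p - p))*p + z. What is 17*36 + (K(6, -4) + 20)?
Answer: 724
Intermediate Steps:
K(p, z) = 6 + z + p*(5 + p - z) (K(p, z) = 6 + (((p + (5 - z)) + (p - p))*p + z) = 6 + (((5 + p - z) + 0)*p + z) = 6 + ((5 + p - z)*p + z) = 6 + (p*(5 + p - z) + z) = 6 + (z + p*(5 + p - z)) = 6 + z + p*(5 + p - z))
17*36 + (K(6, -4) + 20) = 17*36 + ((6 - 4 + 6**2 + 5*6 - 1*6*(-4)) + 20) = 612 + ((6 - 4 + 36 + 30 + 24) + 20) = 612 + (92 + 20) = 612 + 112 = 724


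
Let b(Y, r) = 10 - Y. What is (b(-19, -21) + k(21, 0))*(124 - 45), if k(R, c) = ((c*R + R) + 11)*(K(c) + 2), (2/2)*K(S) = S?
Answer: 7347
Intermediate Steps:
K(S) = S
k(R, c) = (2 + c)*(11 + R + R*c) (k(R, c) = ((c*R + R) + 11)*(c + 2) = ((R*c + R) + 11)*(2 + c) = ((R + R*c) + 11)*(2 + c) = (11 + R + R*c)*(2 + c) = (2 + c)*(11 + R + R*c))
(b(-19, -21) + k(21, 0))*(124 - 45) = ((10 - 1*(-19)) + (22 + 2*21 + 11*0 + 21*0**2 + 3*21*0))*(124 - 45) = ((10 + 19) + (22 + 42 + 0 + 21*0 + 0))*79 = (29 + (22 + 42 + 0 + 0 + 0))*79 = (29 + 64)*79 = 93*79 = 7347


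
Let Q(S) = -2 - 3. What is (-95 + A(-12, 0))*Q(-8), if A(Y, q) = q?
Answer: 475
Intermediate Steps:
Q(S) = -5
(-95 + A(-12, 0))*Q(-8) = (-95 + 0)*(-5) = -95*(-5) = 475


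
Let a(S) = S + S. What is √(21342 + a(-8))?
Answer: √21326 ≈ 146.03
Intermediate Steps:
a(S) = 2*S
√(21342 + a(-8)) = √(21342 + 2*(-8)) = √(21342 - 16) = √21326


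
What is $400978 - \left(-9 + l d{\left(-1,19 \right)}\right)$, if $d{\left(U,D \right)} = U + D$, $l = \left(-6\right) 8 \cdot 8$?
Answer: $407899$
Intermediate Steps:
$l = -384$ ($l = \left(-48\right) 8 = -384$)
$d{\left(U,D \right)} = D + U$
$400978 - \left(-9 + l d{\left(-1,19 \right)}\right) = 400978 - \left(-9 - 384 \left(19 - 1\right)\right) = 400978 - \left(-9 - 6912\right) = 400978 - -6921 = 400978 + 6921 = 407899$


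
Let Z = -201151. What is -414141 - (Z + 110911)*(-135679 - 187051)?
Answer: -29123569341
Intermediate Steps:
-414141 - (Z + 110911)*(-135679 - 187051) = -414141 - (-201151 + 110911)*(-135679 - 187051) = -414141 - (-90240)*(-322730) = -414141 - 1*29123155200 = -414141 - 29123155200 = -29123569341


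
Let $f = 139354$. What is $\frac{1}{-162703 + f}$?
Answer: $- \frac{1}{23349} \approx -4.2828 \cdot 10^{-5}$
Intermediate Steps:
$\frac{1}{-162703 + f} = \frac{1}{-162703 + 139354} = \frac{1}{-23349} = - \frac{1}{23349}$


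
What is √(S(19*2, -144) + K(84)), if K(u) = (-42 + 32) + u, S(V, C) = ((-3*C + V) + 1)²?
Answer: √221915 ≈ 471.08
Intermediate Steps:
S(V, C) = (1 + V - 3*C)² (S(V, C) = ((V - 3*C) + 1)² = (1 + V - 3*C)²)
K(u) = -10 + u
√(S(19*2, -144) + K(84)) = √((1 + 19*2 - 3*(-144))² + (-10 + 84)) = √((1 + 38 + 432)² + 74) = √(471² + 74) = √(221841 + 74) = √221915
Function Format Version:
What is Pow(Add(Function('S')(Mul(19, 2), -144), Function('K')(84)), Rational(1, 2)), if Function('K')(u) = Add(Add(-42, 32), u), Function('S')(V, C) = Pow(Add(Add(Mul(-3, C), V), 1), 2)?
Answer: Pow(221915, Rational(1, 2)) ≈ 471.08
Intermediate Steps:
Function('S')(V, C) = Pow(Add(1, V, Mul(-3, C)), 2) (Function('S')(V, C) = Pow(Add(Add(V, Mul(-3, C)), 1), 2) = Pow(Add(1, V, Mul(-3, C)), 2))
Function('K')(u) = Add(-10, u)
Pow(Add(Function('S')(Mul(19, 2), -144), Function('K')(84)), Rational(1, 2)) = Pow(Add(Pow(Add(1, Mul(19, 2), Mul(-3, -144)), 2), Add(-10, 84)), Rational(1, 2)) = Pow(Add(Pow(Add(1, 38, 432), 2), 74), Rational(1, 2)) = Pow(Add(Pow(471, 2), 74), Rational(1, 2)) = Pow(Add(221841, 74), Rational(1, 2)) = Pow(221915, Rational(1, 2))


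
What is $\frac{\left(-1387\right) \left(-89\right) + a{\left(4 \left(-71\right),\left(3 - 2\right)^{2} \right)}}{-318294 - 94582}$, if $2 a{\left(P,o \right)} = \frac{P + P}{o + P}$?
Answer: $- \frac{34934653}{116843908} \approx -0.29899$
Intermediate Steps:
$a{\left(P,o \right)} = \frac{P}{P + o}$ ($a{\left(P,o \right)} = \frac{\left(P + P\right) \frac{1}{o + P}}{2} = \frac{2 P \frac{1}{P + o}}{2} = \frac{P}{P + o}$)
$\frac{\left(-1387\right) \left(-89\right) + a{\left(4 \left(-71\right),\left(3 - 2\right)^{2} \right)}}{-318294 - 94582} = \frac{\left(-1387\right) \left(-89\right) + \frac{4 \left(-71\right)}{4 \left(-71\right) + \left(3 - 2\right)^{2}}}{-318294 - 94582} = \frac{123443 - \frac{284}{-284 + 1^{2}}}{-318294 - 94582} = \frac{123443 - \frac{284}{-284 + 1}}{-318294 - 94582} = \frac{123443 - \frac{284}{-283}}{-412876} = \left(123443 - - \frac{284}{283}\right) \left(- \frac{1}{412876}\right) = \left(123443 + \frac{284}{283}\right) \left(- \frac{1}{412876}\right) = \frac{34934653}{283} \left(- \frac{1}{412876}\right) = - \frac{34934653}{116843908}$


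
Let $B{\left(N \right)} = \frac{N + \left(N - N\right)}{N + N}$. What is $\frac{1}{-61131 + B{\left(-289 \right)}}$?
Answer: $- \frac{2}{122261} \approx -1.6358 \cdot 10^{-5}$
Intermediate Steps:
$B{\left(N \right)} = \frac{1}{2}$ ($B{\left(N \right)} = \frac{N + 0}{2 N} = N \frac{1}{2 N} = \frac{1}{2}$)
$\frac{1}{-61131 + B{\left(-289 \right)}} = \frac{1}{-61131 + \frac{1}{2}} = \frac{1}{- \frac{122261}{2}} = - \frac{2}{122261}$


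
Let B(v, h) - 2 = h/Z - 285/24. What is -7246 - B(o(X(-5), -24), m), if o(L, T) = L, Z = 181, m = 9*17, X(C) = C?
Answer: -10479133/1448 ≈ -7237.0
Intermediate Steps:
m = 153
B(v, h) = -79/8 + h/181 (B(v, h) = 2 + (h/181 - 285/24) = 2 + (h*(1/181) - 285*1/24) = 2 + (h/181 - 95/8) = 2 + (-95/8 + h/181) = -79/8 + h/181)
-7246 - B(o(X(-5), -24), m) = -7246 - (-79/8 + (1/181)*153) = -7246 - (-79/8 + 153/181) = -7246 - 1*(-13075/1448) = -7246 + 13075/1448 = -10479133/1448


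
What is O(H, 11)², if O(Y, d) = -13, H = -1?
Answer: 169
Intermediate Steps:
O(H, 11)² = (-13)² = 169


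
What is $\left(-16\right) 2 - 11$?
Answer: $-43$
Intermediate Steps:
$\left(-16\right) 2 - 11 = -32 - 11 = -43$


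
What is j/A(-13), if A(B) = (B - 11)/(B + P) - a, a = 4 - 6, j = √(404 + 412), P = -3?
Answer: 8*√51/7 ≈ 8.1616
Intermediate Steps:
j = 4*√51 (j = √816 = 4*√51 ≈ 28.566)
a = -2
A(B) = 2 + (-11 + B)/(-3 + B) (A(B) = (B - 11)/(B - 3) - 1*(-2) = (-11 + B)/(-3 + B) + 2 = 2 + (-11 + B)/(-3 + B))
j/A(-13) = (4*√51)/(((-17 + 3*(-13))/(-3 - 13))) = (4*√51)/(((-17 - 39)/(-16))) = (4*√51)/((-1/16*(-56))) = (4*√51)/(7/2) = (4*√51)*(2/7) = 8*√51/7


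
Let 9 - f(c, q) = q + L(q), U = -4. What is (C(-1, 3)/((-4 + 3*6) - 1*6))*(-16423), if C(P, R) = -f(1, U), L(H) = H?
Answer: 279191/8 ≈ 34899.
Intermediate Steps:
f(c, q) = 9 - 2*q (f(c, q) = 9 - (q + q) = 9 - 2*q)
C(P, R) = -17 (C(P, R) = -(9 - 2*(-4)) = -(9 + 8) = -1*17 = -17)
(C(-1, 3)/((-4 + 3*6) - 1*6))*(-16423) = -17/((-4 + 3*6) - 1*6)*(-16423) = -17/((-4 + 18) - 6)*(-16423) = -17/(14 - 6)*(-16423) = -17/8*(-16423) = 279191/8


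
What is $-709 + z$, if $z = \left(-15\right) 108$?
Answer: $-2329$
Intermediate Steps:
$z = -1620$
$-709 + z = -709 - 1620 = -2329$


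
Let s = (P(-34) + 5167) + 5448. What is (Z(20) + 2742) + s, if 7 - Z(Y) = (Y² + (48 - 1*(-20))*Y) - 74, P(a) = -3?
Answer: 11675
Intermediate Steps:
Z(Y) = 81 - Y² - 68*Y (Z(Y) = 7 - ((Y² + (48 - 1*(-20))*Y) - 74) = 7 - ((Y² + (48 + 20)*Y) - 74) = 7 - ((Y² + 68*Y) - 74) = 7 - (-74 + Y² + 68*Y) = 7 + (74 - Y² - 68*Y) = 81 - Y² - 68*Y)
s = 10612 (s = (-3 + 5167) + 5448 = 5164 + 5448 = 10612)
(Z(20) + 2742) + s = ((81 - 1*20² - 68*20) + 2742) + 10612 = ((81 - 1*400 - 1360) + 2742) + 10612 = ((81 - 400 - 1360) + 2742) + 10612 = (-1679 + 2742) + 10612 = 1063 + 10612 = 11675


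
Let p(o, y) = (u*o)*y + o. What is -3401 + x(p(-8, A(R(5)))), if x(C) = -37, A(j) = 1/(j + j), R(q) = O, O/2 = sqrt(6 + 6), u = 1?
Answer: -3438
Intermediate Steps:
O = 4*sqrt(3) (O = 2*sqrt(6 + 6) = 2*sqrt(12) = 2*(2*sqrt(3)) = 4*sqrt(3) ≈ 6.9282)
R(q) = 4*sqrt(3)
A(j) = 1/(2*j)
p(o, y) = o + o*y (p(o, y) = (1*o)*y + o = o*y + o = o + o*y)
-3401 + x(p(-8, A(R(5)))) = -3401 - 37 = -3438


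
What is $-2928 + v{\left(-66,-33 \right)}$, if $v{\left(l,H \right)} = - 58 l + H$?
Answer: $867$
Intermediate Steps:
$v{\left(l,H \right)} = H - 58 l$
$-2928 + v{\left(-66,-33 \right)} = -2928 - -3795 = -2928 + \left(-33 + 3828\right) = -2928 + 3795 = 867$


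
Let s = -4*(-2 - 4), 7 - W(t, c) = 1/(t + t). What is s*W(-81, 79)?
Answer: 4540/27 ≈ 168.15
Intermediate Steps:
W(t, c) = 7 - 1/(2*t) (W(t, c) = 7 - 1/(t + t) = 7 - 1/(2*t))
s = 24 (s = -4*(-6) = 24)
s*W(-81, 79) = 24*(7 - 1/2/(-81)) = 24*(7 - 1/2*(-1/81)) = 24*(7 + 1/162) = 24*(1135/162) = 4540/27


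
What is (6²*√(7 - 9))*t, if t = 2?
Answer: 72*I*√2 ≈ 101.82*I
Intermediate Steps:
(6²*√(7 - 9))*t = (6²*√(7 - 9))*2 = (36*√(-2))*2 = (36*(I*√2))*2 = (36*I*√2)*2 = 72*I*√2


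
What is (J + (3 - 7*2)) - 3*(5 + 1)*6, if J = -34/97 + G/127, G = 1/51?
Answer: -74984132/628269 ≈ -119.35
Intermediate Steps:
G = 1/51 ≈ 0.019608
J = -220121/628269 (J = -34/97 + (1/51)/127 = -34*1/97 + (1/51)*(1/127) = -34/97 + 1/6477 = -220121/628269 ≈ -0.35036)
(J + (3 - 7*2)) - 3*(5 + 1)*6 = (-220121/628269 + (3 - 7*2)) - 3*(5 + 1)*6 = (-220121/628269 + (3 - 14)) - 3*6*6 = (-220121/628269 - 11) - 18*6 = -7131080/628269 - 108 = -74984132/628269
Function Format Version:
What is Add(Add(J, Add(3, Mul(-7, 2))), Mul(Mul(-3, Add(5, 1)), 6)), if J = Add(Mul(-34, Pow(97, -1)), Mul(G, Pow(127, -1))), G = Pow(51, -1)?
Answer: Rational(-74984132, 628269) ≈ -119.35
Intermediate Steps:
G = Rational(1, 51) ≈ 0.019608
J = Rational(-220121, 628269) (J = Add(Mul(-34, Pow(97, -1)), Mul(Rational(1, 51), Pow(127, -1))) = Add(Mul(-34, Rational(1, 97)), Mul(Rational(1, 51), Rational(1, 127))) = Add(Rational(-34, 97), Rational(1, 6477)) = Rational(-220121, 628269) ≈ -0.35036)
Add(Add(J, Add(3, Mul(-7, 2))), Mul(Mul(-3, Add(5, 1)), 6)) = Add(Add(Rational(-220121, 628269), Add(3, Mul(-7, 2))), Mul(Mul(-3, Add(5, 1)), 6)) = Add(Add(Rational(-220121, 628269), Add(3, -14)), Mul(Mul(-3, 6), 6)) = Add(Add(Rational(-220121, 628269), -11), Mul(-18, 6)) = Add(Rational(-7131080, 628269), -108) = Rational(-74984132, 628269)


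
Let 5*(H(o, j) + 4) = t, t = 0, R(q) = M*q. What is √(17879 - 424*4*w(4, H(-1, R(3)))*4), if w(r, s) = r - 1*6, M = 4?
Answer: √31447 ≈ 177.33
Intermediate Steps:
R(q) = 4*q
H(o, j) = -4 (H(o, j) = -4 + (⅕)*0 = -4 + 0 = -4)
w(r, s) = -6 + r (w(r, s) = r - 6 = -6 + r)
√(17879 - 424*4*w(4, H(-1, R(3)))*4) = √(17879 - 424*4*(-6 + 4)*4) = √(17879 - 424*4*(-2)*4) = √(17879 - (-3392)*4) = √(17879 - 424*(-32)) = √(17879 + 13568) = √31447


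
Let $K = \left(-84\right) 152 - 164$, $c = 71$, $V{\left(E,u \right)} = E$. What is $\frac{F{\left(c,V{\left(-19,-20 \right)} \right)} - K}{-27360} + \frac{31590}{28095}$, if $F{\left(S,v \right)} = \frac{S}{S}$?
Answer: $\frac{3710739}{5693920} \approx 0.6517$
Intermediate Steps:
$K = -12932$ ($K = -12768 - 164 = -12932$)
$F{\left(S,v \right)} = 1$
$\frac{F{\left(c,V{\left(-19,-20 \right)} \right)} - K}{-27360} + \frac{31590}{28095} = \frac{1 - -12932}{-27360} + \frac{31590}{28095} = \left(1 + 12932\right) \left(- \frac{1}{27360}\right) + 31590 \cdot \frac{1}{28095} = 12933 \left(- \frac{1}{27360}\right) + \frac{2106}{1873} = - \frac{1437}{3040} + \frac{2106}{1873} = \frac{3710739}{5693920}$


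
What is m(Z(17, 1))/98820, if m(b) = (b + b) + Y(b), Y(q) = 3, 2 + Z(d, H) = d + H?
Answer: 7/19764 ≈ 0.00035418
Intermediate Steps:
Z(d, H) = -2 + H + d (Z(d, H) = -2 + (d + H) = -2 + (H + d) = -2 + H + d)
m(b) = 3 + 2*b (m(b) = (b + b) + 3 = 2*b + 3 = 3 + 2*b)
m(Z(17, 1))/98820 = (3 + 2*(-2 + 1 + 17))/98820 = (3 + 2*16)*(1/98820) = (3 + 32)*(1/98820) = 35*(1/98820) = 7/19764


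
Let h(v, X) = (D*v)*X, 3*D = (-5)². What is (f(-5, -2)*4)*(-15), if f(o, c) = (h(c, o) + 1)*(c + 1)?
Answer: 5060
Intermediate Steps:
D = 25/3 (D = (⅓)*(-5)² = (⅓)*25 = 25/3 ≈ 8.3333)
h(v, X) = 25*X*v/3 (h(v, X) = (25*v/3)*X = 25*X*v/3)
f(o, c) = (1 + c)*(1 + 25*c*o/3) (f(o, c) = (25*o*c/3 + 1)*(c + 1) = (25*c*o/3 + 1)*(1 + c) = (1 + 25*c*o/3)*(1 + c) = (1 + c)*(1 + 25*c*o/3))
(f(-5, -2)*4)*(-15) = ((1 - 2 + (25/3)*(-2)*(-5) + (25/3)*(-5)*(-2)²)*4)*(-15) = ((1 - 2 + 250/3 + (25/3)*(-5)*4)*4)*(-15) = ((1 - 2 + 250/3 - 500/3)*4)*(-15) = -253/3*4*(-15) = -1012/3*(-15) = 5060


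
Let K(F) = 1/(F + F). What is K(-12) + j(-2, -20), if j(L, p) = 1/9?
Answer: 5/72 ≈ 0.069444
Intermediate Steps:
j(L, p) = ⅑
K(F) = 1/(2*F)
K(-12) + j(-2, -20) = (½)/(-12) + ⅑ = (½)*(-1/12) + ⅑ = -1/24 + ⅑ = 5/72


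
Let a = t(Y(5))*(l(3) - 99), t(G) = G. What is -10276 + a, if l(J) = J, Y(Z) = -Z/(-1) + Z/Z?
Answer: -10852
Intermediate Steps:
Y(Z) = 1 + Z (Y(Z) = -Z*(-1) + 1 = Z + 1 = 1 + Z)
a = -576 (a = (1 + 5)*(3 - 99) = 6*(-96) = -576)
-10276 + a = -10276 - 576 = -10852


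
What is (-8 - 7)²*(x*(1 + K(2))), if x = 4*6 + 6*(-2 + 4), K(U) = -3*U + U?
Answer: -24300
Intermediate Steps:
K(U) = -2*U
x = 36 (x = 24 + 6*2 = 24 + 12 = 36)
(-8 - 7)²*(x*(1 + K(2))) = (-8 - 7)²*(36*(1 - 2*2)) = (-15)²*(36*(1 - 4)) = 225*(36*(-3)) = 225*(-108) = -24300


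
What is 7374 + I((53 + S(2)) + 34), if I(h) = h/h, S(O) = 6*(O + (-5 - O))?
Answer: 7375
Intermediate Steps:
S(O) = -30 (S(O) = 6*(-5) = -30)
I(h) = 1
7374 + I((53 + S(2)) + 34) = 7374 + 1 = 7375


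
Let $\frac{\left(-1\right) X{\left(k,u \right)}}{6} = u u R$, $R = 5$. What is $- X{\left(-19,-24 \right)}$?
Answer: $17280$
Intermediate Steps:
$X{\left(k,u \right)} = - 30 u^{2}$ ($X{\left(k,u \right)} = - 6 u u 5 = - 6 u^{2} \cdot 5 = - 6 \cdot 5 u^{2} = - 30 u^{2}$)
$- X{\left(-19,-24 \right)} = - \left(-30\right) \left(-24\right)^{2} = - \left(-30\right) 576 = \left(-1\right) \left(-17280\right) = 17280$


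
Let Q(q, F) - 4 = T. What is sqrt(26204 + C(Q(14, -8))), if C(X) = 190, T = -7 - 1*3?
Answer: sqrt(26394) ≈ 162.46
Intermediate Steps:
T = -10 (T = -7 - 3 = -10)
Q(q, F) = -6 (Q(q, F) = 4 - 10 = -6)
sqrt(26204 + C(Q(14, -8))) = sqrt(26204 + 190) = sqrt(26394)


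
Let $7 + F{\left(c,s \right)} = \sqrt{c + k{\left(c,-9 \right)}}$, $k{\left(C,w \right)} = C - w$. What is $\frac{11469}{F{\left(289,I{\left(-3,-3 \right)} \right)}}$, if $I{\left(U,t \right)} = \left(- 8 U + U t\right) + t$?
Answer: $\frac{80283}{538} + \frac{11469 \sqrt{587}}{538} \approx 665.72$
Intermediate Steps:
$I{\left(U,t \right)} = t - 8 U + U t$
$F{\left(c,s \right)} = -7 + \sqrt{9 + 2 c}$ ($F{\left(c,s \right)} = -7 + \sqrt{c + \left(c - -9\right)} = -7 + \sqrt{c + \left(c + 9\right)} = -7 + \sqrt{c + \left(9 + c\right)} = -7 + \sqrt{9 + 2 c}$)
$\frac{11469}{F{\left(289,I{\left(-3,-3 \right)} \right)}} = \frac{11469}{-7 + \sqrt{9 + 2 \cdot 289}} = \frac{11469}{-7 + \sqrt{9 + 578}} = \frac{11469}{-7 + \sqrt{587}}$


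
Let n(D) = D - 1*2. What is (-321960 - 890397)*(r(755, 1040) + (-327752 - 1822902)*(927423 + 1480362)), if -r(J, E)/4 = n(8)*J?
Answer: 6277963358474165070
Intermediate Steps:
n(D) = -2 + D (n(D) = D - 2 = -2 + D)
r(J, E) = -24*J (r(J, E) = -4*(-2 + 8)*J = -24*J)
(-321960 - 890397)*(r(755, 1040) + (-327752 - 1822902)*(927423 + 1480362)) = (-321960 - 890397)*(-24*755 + (-327752 - 1822902)*(927423 + 1480362)) = -1212357*(-18120 - 2150654*2407785) = -1212357*(-18120 - 5178312441390) = -1212357*(-5178312459510) = 6277963358474165070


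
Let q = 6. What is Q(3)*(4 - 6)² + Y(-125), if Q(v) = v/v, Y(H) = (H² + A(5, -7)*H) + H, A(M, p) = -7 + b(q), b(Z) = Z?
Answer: 15629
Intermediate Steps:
A(M, p) = -1 (A(M, p) = -7 + 6 = -1)
Y(H) = H² (Y(H) = (H² - H) + H = H²)
Q(v) = 1
Q(3)*(4 - 6)² + Y(-125) = 1*(4 - 6)² + (-125)² = 1*(-2)² + 15625 = 1*4 + 15625 = 4 + 15625 = 15629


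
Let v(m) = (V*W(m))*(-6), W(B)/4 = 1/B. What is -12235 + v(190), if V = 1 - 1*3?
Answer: -1162301/95 ≈ -12235.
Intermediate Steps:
V = -2 (V = 1 - 3 = -2)
W(B) = 4/B
v(m) = 48/m (v(m) = -8/m*(-6) = 48/m)
-12235 + v(190) = -12235 + 48/190 = -12235 + 48*(1/190) = -12235 + 24/95 = -1162301/95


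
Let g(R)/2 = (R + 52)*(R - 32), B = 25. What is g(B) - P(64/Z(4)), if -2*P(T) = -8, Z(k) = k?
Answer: -1082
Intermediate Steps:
P(T) = 4 (P(T) = -1/2*(-8) = 4)
g(R) = 2*(-32 + R)*(52 + R) (g(R) = 2*((R + 52)*(R - 32)) = 2*((52 + R)*(-32 + R)) = 2*((-32 + R)*(52 + R)) = 2*(-32 + R)*(52 + R))
g(B) - P(64/Z(4)) = (-3328 + 2*25**2 + 40*25) - 1*4 = (-3328 + 2*625 + 1000) - 4 = (-3328 + 1250 + 1000) - 4 = -1078 - 4 = -1082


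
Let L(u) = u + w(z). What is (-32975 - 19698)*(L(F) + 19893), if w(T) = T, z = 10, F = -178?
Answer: -1038974925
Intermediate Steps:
L(u) = 10 + u (L(u) = u + 10 = 10 + u)
(-32975 - 19698)*(L(F) + 19893) = (-32975 - 19698)*((10 - 178) + 19893) = -52673*(-168 + 19893) = -52673*19725 = -1038974925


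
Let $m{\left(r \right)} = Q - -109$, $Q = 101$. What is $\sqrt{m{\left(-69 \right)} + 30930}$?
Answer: $6 \sqrt{865} \approx 176.47$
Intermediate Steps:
$m{\left(r \right)} = 210$ ($m{\left(r \right)} = 101 - -109 = 101 + 109 = 210$)
$\sqrt{m{\left(-69 \right)} + 30930} = \sqrt{210 + 30930} = \sqrt{31140} = 6 \sqrt{865}$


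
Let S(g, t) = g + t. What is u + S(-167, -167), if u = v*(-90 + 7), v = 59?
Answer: -5231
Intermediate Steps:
u = -4897 (u = 59*(-90 + 7) = 59*(-83) = -4897)
u + S(-167, -167) = -4897 + (-167 - 167) = -4897 - 334 = -5231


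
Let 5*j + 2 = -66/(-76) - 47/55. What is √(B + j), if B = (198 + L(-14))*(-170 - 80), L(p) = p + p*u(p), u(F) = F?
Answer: I*√414971235118/2090 ≈ 308.22*I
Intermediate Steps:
L(p) = p + p² (L(p) = p + p*p = p + p²)
B = -95000 (B = (198 - 14*(1 - 14))*(-170 - 80) = (198 - 14*(-13))*(-250) = (198 + 182)*(-250) = 380*(-250) = -95000)
j = -4151/10450 (j = -⅖ + (-66/(-76) - 47/55)/5 = -⅖ + (-66*(-1/76) - 47*1/55)/5 = -⅖ + (33/38 - 47/55)/5 = -⅖ + (⅕)*(29/2090) = -⅖ + 29/10450 = -4151/10450 ≈ -0.39722)
√(B + j) = √(-95000 - 4151/10450) = √(-992754151/10450) = I*√414971235118/2090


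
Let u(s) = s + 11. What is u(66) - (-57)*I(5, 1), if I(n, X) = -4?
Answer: -151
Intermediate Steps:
u(s) = 11 + s
u(66) - (-57)*I(5, 1) = (11 + 66) - (-57)*(-4) = 77 - 1*228 = 77 - 228 = -151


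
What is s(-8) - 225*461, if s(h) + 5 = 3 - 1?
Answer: -103728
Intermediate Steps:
s(h) = -3 (s(h) = -5 + (3 - 1) = -5 + 2 = -3)
s(-8) - 225*461 = -3 - 225*461 = -3 - 103725 = -103728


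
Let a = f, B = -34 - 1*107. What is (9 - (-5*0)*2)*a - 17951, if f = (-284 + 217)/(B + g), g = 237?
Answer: -574633/32 ≈ -17957.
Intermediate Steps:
B = -141 (B = -34 - 107 = -141)
f = -67/96 (f = (-284 + 217)/(-141 + 237) = -67/96 ≈ -0.69792)
a = -67/96 ≈ -0.69792
(9 - (-5*0)*2)*a - 17951 = (9 - (-5*0)*2)*(-67/96) - 17951 = (9 - 0*2)*(-67/96) - 17951 = (9 - 1*0)*(-67/96) - 17951 = (9 + 0)*(-67/96) - 17951 = 9*(-67/96) - 17951 = -201/32 - 17951 = -574633/32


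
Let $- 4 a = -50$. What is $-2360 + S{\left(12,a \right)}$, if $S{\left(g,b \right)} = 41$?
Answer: $-2319$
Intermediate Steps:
$a = \frac{25}{2}$ ($a = \left(- \frac{1}{4}\right) \left(-50\right) = \frac{25}{2} \approx 12.5$)
$-2360 + S{\left(12,a \right)} = -2360 + 41 = -2319$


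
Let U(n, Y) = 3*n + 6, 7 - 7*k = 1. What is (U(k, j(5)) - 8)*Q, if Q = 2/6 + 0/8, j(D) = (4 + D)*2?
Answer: 4/21 ≈ 0.19048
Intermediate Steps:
k = 6/7 (k = 1 - ⅐*1 = 1 - ⅐ = 6/7 ≈ 0.85714)
j(D) = 8 + 2*D
U(n, Y) = 6 + 3*n
Q = ⅓ (Q = 2*(⅙) + 0*(⅛) = ⅓ + 0 = ⅓ ≈ 0.33333)
(U(k, j(5)) - 8)*Q = ((6 + 3*(6/7)) - 8)*(⅓) = ((6 + 18/7) - 8)*(⅓) = (60/7 - 8)*(⅓) = (4/7)*(⅓) = 4/21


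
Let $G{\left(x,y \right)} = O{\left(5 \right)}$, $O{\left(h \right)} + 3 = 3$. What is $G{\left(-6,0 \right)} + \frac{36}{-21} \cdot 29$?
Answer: $- \frac{348}{7} \approx -49.714$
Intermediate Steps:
$O{\left(h \right)} = 0$ ($O{\left(h \right)} = -3 + 3 = 0$)
$G{\left(x,y \right)} = 0$
$G{\left(-6,0 \right)} + \frac{36}{-21} \cdot 29 = 0 + \frac{36}{-21} \cdot 29 = 0 + 36 \left(- \frac{1}{21}\right) 29 = 0 - \frac{348}{7} = - \frac{348}{7}$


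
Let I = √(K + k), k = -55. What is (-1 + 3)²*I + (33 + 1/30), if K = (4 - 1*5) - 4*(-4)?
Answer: 991/30 + 8*I*√10 ≈ 33.033 + 25.298*I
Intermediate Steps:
K = 15 (K = (4 - 5) + 16 = -1 + 16 = 15)
I = 2*I*√10 (I = √(15 - 55) = √(-40) = 2*I*√10 ≈ 6.3246*I)
(-1 + 3)²*I + (33 + 1/30) = (-1 + 3)²*(2*I*√10) + (33 + 1/30) = 2²*(2*I*√10) + (33 + 1/30) = 4*(2*I*√10) + 991/30 = 8*I*√10 + 991/30 = 991/30 + 8*I*√10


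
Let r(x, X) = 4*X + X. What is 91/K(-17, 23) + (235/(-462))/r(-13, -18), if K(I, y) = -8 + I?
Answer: -755581/207900 ≈ -3.6343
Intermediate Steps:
r(x, X) = 5*X
91/K(-17, 23) + (235/(-462))/r(-13, -18) = 91/(-8 - 17) + (235/(-462))/((5*(-18))) = 91/(-25) + (235*(-1/462))/(-90) = 91*(-1/25) - 235/462*(-1/90) = -91/25 + 47/8316 = -755581/207900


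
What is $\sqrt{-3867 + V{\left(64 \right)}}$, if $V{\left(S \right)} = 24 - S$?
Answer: $i \sqrt{3907} \approx 62.506 i$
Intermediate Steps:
$\sqrt{-3867 + V{\left(64 \right)}} = \sqrt{-3867 + \left(24 - 64\right)} = \sqrt{-3867 - 40} = \sqrt{-3907} = i \sqrt{3907}$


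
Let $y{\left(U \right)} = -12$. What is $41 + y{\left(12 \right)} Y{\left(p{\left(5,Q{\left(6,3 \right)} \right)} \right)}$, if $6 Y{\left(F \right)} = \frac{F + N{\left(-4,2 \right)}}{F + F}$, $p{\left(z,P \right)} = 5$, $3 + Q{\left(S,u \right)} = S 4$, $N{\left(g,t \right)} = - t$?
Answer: $\frac{202}{5} \approx 40.4$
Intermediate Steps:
$Q{\left(S,u \right)} = -3 + 4 S$ ($Q{\left(S,u \right)} = -3 + S 4 = -3 + 4 S$)
$Y{\left(F \right)} = \frac{-2 + F}{12 F}$ ($Y{\left(F \right)} = \frac{\left(F - 2\right) \frac{1}{F + F}}{6} = \frac{\left(F - 2\right) \frac{1}{2 F}}{6} = \frac{\left(-2 + F\right) \frac{1}{2 F}}{6} = \frac{\frac{1}{2} \frac{1}{F} \left(-2 + F\right)}{6} = \frac{-2 + F}{12 F}$)
$41 + y{\left(12 \right)} Y{\left(p{\left(5,Q{\left(6,3 \right)} \right)} \right)} = 41 - 12 \frac{-2 + 5}{12 \cdot 5} = 41 - 12 \cdot \frac{1}{12} \cdot \frac{1}{5} \cdot 3 = 41 - \frac{3}{5} = \frac{202}{5}$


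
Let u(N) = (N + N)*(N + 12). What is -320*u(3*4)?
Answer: -184320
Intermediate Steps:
u(N) = 2*N*(12 + N) (u(N) = (2*N)*(12 + N) = 2*N*(12 + N))
-320*u(3*4) = -640*3*4*(12 + 3*4) = -640*12*(12 + 12) = -640*12*24 = -320*576 = -184320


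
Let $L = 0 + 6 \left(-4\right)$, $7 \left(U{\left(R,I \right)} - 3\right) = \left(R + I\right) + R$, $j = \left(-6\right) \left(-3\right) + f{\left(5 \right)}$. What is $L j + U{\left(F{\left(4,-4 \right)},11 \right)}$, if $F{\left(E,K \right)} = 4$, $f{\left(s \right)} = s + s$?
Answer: $- \frac{4664}{7} \approx -666.29$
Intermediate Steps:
$f{\left(s \right)} = 2 s$
$j = 28$ ($j = \left(-6\right) \left(-3\right) + 2 \cdot 5 = 18 + 10 = 28$)
$U{\left(R,I \right)} = 3 + \frac{I}{7} + \frac{2 R}{7}$ ($U{\left(R,I \right)} = 3 + \frac{\left(R + I\right) + R}{7} = 3 + \frac{\left(I + R\right) + R}{7} = 3 + \frac{I + 2 R}{7} = 3 + \left(\frac{I}{7} + \frac{2 R}{7}\right) = 3 + \frac{I}{7} + \frac{2 R}{7}$)
$L = -24$ ($L = 0 - 24 = -24$)
$L j + U{\left(F{\left(4,-4 \right)},11 \right)} = \left(-24\right) 28 + \left(3 + \frac{1}{7} \cdot 11 + \frac{2}{7} \cdot 4\right) = -672 + \left(3 + \frac{11}{7} + \frac{8}{7}\right) = -672 + \frac{40}{7} = - \frac{4664}{7}$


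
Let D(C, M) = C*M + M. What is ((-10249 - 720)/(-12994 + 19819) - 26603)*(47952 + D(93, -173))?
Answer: -164404500296/195 ≈ -8.4310e+8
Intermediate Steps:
D(C, M) = M + C*M
((-10249 - 720)/(-12994 + 19819) - 26603)*(47952 + D(93, -173)) = ((-10249 - 720)/(-12994 + 19819) - 26603)*(47952 - 173*(1 + 93)) = (-10969/6825 - 26603)*(47952 - 173*94) = (-10969*1/6825 - 26603)*(47952 - 16262) = (-1567/975 - 26603)*31690 = -25939492/975*31690 = -164404500296/195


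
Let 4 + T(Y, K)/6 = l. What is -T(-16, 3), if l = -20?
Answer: 144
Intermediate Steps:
T(Y, K) = -144 (T(Y, K) = -24 + 6*(-20) = -24 - 120 = -144)
-T(-16, 3) = -1*(-144) = 144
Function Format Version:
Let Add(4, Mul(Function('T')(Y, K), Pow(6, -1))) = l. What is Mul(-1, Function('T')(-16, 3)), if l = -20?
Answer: 144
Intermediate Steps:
Function('T')(Y, K) = -144 (Function('T')(Y, K) = Add(-24, Mul(6, -20)) = Add(-24, -120) = -144)
Mul(-1, Function('T')(-16, 3)) = Mul(-1, -144) = 144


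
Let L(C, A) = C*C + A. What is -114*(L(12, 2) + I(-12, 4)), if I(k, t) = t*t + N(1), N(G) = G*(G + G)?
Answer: -18696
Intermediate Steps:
L(C, A) = A + C² (L(C, A) = C² + A = A + C²)
N(G) = 2*G² (N(G) = G*(2*G) = 2*G²)
I(k, t) = 2 + t² (I(k, t) = t*t + 2*1² = t² + 2*1 = t² + 2 = 2 + t²)
-114*(L(12, 2) + I(-12, 4)) = -114*((2 + 12²) + (2 + 4²)) = -114*((2 + 144) + (2 + 16)) = -114*(146 + 18) = -114*164 = -18696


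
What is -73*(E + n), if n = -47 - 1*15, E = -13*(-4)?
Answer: 730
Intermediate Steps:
E = 52
n = -62 (n = -47 - 15 = -62)
-73*(E + n) = -73*(52 - 62) = -73*(-10) = 730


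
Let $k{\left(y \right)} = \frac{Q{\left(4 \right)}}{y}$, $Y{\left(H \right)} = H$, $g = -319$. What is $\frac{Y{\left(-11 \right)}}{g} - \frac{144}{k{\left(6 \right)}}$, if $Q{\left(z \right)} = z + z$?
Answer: $- \frac{3131}{29} \approx -107.97$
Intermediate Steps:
$Q{\left(z \right)} = 2 z$
$k{\left(y \right)} = \frac{8}{y}$ ($k{\left(y \right)} = \frac{2 \cdot 4}{y} = \frac{8}{y}$)
$\frac{Y{\left(-11 \right)}}{g} - \frac{144}{k{\left(6 \right)}} = - \frac{11}{-319} - \frac{144}{8 \cdot \frac{1}{6}} = \left(-11\right) \left(- \frac{1}{319}\right) - \frac{144}{8 \cdot \frac{1}{6}} = \frac{1}{29} - \frac{144}{\frac{4}{3}} = \frac{1}{29} - 108 = - \frac{3131}{29}$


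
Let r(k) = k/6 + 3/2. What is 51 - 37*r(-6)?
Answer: 65/2 ≈ 32.500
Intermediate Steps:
r(k) = 3/2 + k/6 (r(k) = k*(⅙) + 3*(½) = k/6 + 3/2 = 3/2 + k/6)
51 - 37*r(-6) = 51 - 37*(3/2 + (⅙)*(-6)) = 51 - 37*(3/2 - 1) = 51 - 37*½ = 51 - 37/2 = 65/2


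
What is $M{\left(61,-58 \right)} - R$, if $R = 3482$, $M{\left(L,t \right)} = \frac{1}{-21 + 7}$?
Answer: $- \frac{48749}{14} \approx -3482.1$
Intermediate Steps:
$M{\left(L,t \right)} = - \frac{1}{14}$ ($M{\left(L,t \right)} = \frac{1}{-14} = - \frac{1}{14}$)
$M{\left(61,-58 \right)} - R = - \frac{1}{14} - 3482 = - \frac{48749}{14}$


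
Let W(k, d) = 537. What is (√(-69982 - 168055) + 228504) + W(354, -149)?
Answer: 229041 + I*√238037 ≈ 2.2904e+5 + 487.89*I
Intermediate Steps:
(√(-69982 - 168055) + 228504) + W(354, -149) = (√(-69982 - 168055) + 228504) + 537 = (√(-238037) + 228504) + 537 = (I*√238037 + 228504) + 537 = (228504 + I*√238037) + 537 = 229041 + I*√238037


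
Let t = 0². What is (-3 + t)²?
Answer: 9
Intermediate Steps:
t = 0
(-3 + t)² = (-3 + 0)² = (-3)² = 9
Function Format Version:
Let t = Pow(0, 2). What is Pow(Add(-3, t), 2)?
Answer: 9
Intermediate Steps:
t = 0
Pow(Add(-3, t), 2) = Pow(Add(-3, 0), 2) = Pow(-3, 2) = 9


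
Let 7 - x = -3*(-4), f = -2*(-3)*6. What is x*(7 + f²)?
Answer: -6515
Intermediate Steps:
f = 36 (f = 6*6 = 36)
x = -5 (x = 7 - (-3)*(-4) = 7 - 1*12 = 7 - 12 = -5)
x*(7 + f²) = -5*(7 + 36²) = -5*(7 + 1296) = -5*1303 = -6515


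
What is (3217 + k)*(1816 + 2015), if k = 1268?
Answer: 17182035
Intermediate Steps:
(3217 + k)*(1816 + 2015) = (3217 + 1268)*(1816 + 2015) = 4485*3831 = 17182035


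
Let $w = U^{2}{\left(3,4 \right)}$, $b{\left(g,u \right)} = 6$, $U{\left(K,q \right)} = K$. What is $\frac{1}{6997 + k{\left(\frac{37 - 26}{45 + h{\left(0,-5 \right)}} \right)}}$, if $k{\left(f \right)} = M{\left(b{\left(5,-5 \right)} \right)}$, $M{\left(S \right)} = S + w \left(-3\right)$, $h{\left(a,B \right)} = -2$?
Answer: $\frac{1}{6976} \approx 0.00014335$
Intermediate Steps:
$w = 9$ ($w = 3^{2} = 9$)
$M{\left(S \right)} = -27 + S$ ($M{\left(S \right)} = S + 9 \left(-3\right) = S - 27 = -27 + S$)
$k{\left(f \right)} = -21$ ($k{\left(f \right)} = -27 + 6 = -21$)
$\frac{1}{6997 + k{\left(\frac{37 - 26}{45 + h{\left(0,-5 \right)}} \right)}} = \frac{1}{6997 - 21} = \frac{1}{6976}$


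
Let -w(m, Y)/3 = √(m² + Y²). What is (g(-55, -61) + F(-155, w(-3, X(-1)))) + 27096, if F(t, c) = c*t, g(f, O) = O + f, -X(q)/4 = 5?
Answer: 26980 + 465*√409 ≈ 36384.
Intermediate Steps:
X(q) = -20 (X(q) = -4*5 = -20)
w(m, Y) = -3*√(Y² + m²) (w(m, Y) = -3*√(m² + Y²) = -3*√(Y² + m²))
(g(-55, -61) + F(-155, w(-3, X(-1)))) + 27096 = ((-61 - 55) - 3*√((-20)² + (-3)²)*(-155)) + 27096 = (-116 - 3*√(400 + 9)*(-155)) + 27096 = (-116 - 3*√409*(-155)) + 27096 = (-116 + 465*√409) + 27096 = 26980 + 465*√409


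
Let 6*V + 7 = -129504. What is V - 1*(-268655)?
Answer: 1482419/6 ≈ 2.4707e+5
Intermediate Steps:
V = -129511/6 (V = -7/6 + (1/6)*(-129504) = -7/6 - 21584 = -129511/6 ≈ -21585.)
V - 1*(-268655) = -129511/6 - 1*(-268655) = -129511/6 + 268655 = 1482419/6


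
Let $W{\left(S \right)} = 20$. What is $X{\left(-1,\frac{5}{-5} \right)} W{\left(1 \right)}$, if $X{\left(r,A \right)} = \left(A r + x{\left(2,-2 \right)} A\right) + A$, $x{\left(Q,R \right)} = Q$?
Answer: $-40$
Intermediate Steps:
$X{\left(r,A \right)} = 3 A + A r$ ($X{\left(r,A \right)} = \left(A r + 2 A\right) + A = \left(2 A + A r\right) + A = 3 A + A r$)
$X{\left(-1,\frac{5}{-5} \right)} W{\left(1 \right)} = \frac{5}{-5} \left(3 - 1\right) 20 = 5 \left(- \frac{1}{5}\right) 2 \cdot 20 = \left(-1\right) 2 \cdot 20 = \left(-2\right) 20 = -40$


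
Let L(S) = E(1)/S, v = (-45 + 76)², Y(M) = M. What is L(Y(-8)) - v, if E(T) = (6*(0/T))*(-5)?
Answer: -961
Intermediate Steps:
E(T) = 0 (E(T) = (6*0)*(-5) = 0*(-5) = 0)
v = 961 (v = 31² = 961)
L(S) = 0 (L(S) = 0/S = 0)
L(Y(-8)) - v = 0 - 1*961 = 0 - 961 = -961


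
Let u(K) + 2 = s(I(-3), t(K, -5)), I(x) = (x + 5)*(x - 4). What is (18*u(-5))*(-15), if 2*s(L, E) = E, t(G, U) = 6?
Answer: -270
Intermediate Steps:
I(x) = (-4 + x)*(5 + x) (I(x) = (5 + x)*(-4 + x) = (-4 + x)*(5 + x))
s(L, E) = E/2
u(K) = 1 (u(K) = -2 + (1/2)*6 = -2 + 3 = 1)
(18*u(-5))*(-15) = (18*1)*(-15) = 18*(-15) = -270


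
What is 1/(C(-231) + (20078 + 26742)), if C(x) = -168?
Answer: 1/46652 ≈ 2.1435e-5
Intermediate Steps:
1/(C(-231) + (20078 + 26742)) = 1/(-168 + (20078 + 26742)) = 1/(-168 + 46820) = 1/46652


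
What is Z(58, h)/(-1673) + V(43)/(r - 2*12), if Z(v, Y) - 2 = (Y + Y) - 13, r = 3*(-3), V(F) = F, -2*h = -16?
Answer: -72104/55209 ≈ -1.3060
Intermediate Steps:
h = 8 (h = -1/2*(-16) = 8)
r = -9
Z(v, Y) = -11 + 2*Y (Z(v, Y) = 2 + ((Y + Y) - 13) = 2 + (2*Y - 13) = 2 + (-13 + 2*Y) = -11 + 2*Y)
Z(58, h)/(-1673) + V(43)/(r - 2*12) = (-11 + 2*8)/(-1673) + 43/(-9 - 2*12) = (-11 + 16)*(-1/1673) + 43/(-9 - 24) = 5*(-1/1673) + 43/(-33) = -5/1673 + 43*(-1/33) = -5/1673 - 43/33 = -72104/55209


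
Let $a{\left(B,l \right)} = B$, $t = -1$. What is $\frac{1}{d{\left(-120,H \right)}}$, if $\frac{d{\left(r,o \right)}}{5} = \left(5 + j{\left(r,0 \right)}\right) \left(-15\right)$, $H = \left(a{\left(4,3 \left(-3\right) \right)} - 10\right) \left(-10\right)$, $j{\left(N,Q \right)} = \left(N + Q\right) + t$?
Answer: $\frac{1}{8700} \approx 0.00011494$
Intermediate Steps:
$j{\left(N,Q \right)} = -1 + N + Q$ ($j{\left(N,Q \right)} = \left(N + Q\right) - 1 = -1 + N + Q$)
$H = 60$ ($H = \left(4 - 10\right) \left(-10\right) = \left(-6\right) \left(-10\right) = 60$)
$d{\left(r,o \right)} = -300 - 75 r$ ($d{\left(r,o \right)} = 5 \left(5 + \left(-1 + r + 0\right)\right) \left(-15\right) = 5 \left(5 + \left(-1 + r\right)\right) \left(-15\right) = 5 \left(4 + r\right) \left(-15\right) = 5 \left(-60 - 15 r\right) = -300 - 75 r$)
$\frac{1}{d{\left(-120,H \right)}} = \frac{1}{-300 - -9000} = \frac{1}{-300 + 9000} = \frac{1}{8700}$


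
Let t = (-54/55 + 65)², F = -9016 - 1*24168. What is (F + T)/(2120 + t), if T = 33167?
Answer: -51425/18810441 ≈ -0.0027339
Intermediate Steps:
F = -33184 (F = -9016 - 24168 = -33184)
t = 12397441/3025 (t = (-54*1/55 + 65)² = (-54/55 + 65)² = (3521/55)² = 12397441/3025 ≈ 4098.3)
(F + T)/(2120 + t) = (-33184 + 33167)/(2120 + 12397441/3025) = -17/18810441/3025 = -17*3025/18810441 = -51425/18810441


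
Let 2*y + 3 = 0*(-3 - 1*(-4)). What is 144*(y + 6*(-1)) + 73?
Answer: -1007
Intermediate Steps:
y = -3/2 (y = -3/2 + (0*(-3 - 1*(-4)))/2 = -3/2 + (0*(-3 + 4))/2 = -3/2 + (0*1)/2 = -3/2 + (1/2)*0 = -3/2 + 0 = -3/2 ≈ -1.5000)
144*(y + 6*(-1)) + 73 = 144*(-3/2 + 6*(-1)) + 73 = 144*(-3/2 - 6) + 73 = 144*(-15/2) + 73 = -1080 + 73 = -1007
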